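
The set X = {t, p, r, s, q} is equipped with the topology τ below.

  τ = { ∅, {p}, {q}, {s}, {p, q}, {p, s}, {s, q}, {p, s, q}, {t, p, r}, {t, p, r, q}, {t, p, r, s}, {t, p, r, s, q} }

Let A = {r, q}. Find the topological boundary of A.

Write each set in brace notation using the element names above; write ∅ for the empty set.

{t, r}

interior: largest open inside A is {q} (from ∅, {q})
cl via duality: int({t, p, s}) = {p, s}, so X∖{p, s} = {t, r, q}
cl∖int = {t, r}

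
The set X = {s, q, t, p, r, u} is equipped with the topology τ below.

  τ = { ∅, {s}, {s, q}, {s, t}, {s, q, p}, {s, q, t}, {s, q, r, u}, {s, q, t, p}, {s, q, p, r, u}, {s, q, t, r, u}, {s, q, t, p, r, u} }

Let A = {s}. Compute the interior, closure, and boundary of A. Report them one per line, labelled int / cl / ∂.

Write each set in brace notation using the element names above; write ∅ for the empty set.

interior: largest open inside A is {s} (from ∅, {s})
cl via duality: int({q, t, p, r, u}) = ∅, so X∖∅ = {s, q, t, p, r, u}
cl∖int = {q, t, p, r, u}

int(A) = {s}
cl(A)  = {s, q, t, p, r, u}
∂A     = {q, t, p, r, u}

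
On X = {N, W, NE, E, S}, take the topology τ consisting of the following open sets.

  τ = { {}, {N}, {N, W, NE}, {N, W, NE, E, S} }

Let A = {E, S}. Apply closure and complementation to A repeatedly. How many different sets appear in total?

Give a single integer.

4

cl via duality: int({N, W, NE}) = {N, W, NE}, so X∖{N, W, NE} = {E, S}
Write k for closure, c for complement:
  1. A     = {E, S}
  2. cA    = {N, W, NE}
  3. kcA   = {N, W, NE, E, S}
  4. ckcA  = {}
applying k or c yields no new set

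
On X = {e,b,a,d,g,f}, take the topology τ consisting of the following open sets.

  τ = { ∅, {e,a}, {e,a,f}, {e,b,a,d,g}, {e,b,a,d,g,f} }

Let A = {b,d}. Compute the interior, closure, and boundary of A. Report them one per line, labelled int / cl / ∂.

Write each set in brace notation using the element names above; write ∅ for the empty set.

int(A) = ∅
cl(A)  = {b,d,g}
∂A     = {b,d,g}

open subsets of A: ∅; so int(A) = ∅
closure: X∖int(X∖A) = X∖{e,a,f} = {b,d,g}
∂A = {b,d,g} minus ∅ = {b,d,g}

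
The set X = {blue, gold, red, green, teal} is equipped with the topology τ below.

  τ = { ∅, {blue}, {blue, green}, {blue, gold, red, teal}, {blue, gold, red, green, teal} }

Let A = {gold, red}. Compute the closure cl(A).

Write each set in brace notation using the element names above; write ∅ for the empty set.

{gold, red, teal}

cl via duality: int({blue, green, teal}) = {blue, green}, so X∖{blue, green} = {gold, red, teal}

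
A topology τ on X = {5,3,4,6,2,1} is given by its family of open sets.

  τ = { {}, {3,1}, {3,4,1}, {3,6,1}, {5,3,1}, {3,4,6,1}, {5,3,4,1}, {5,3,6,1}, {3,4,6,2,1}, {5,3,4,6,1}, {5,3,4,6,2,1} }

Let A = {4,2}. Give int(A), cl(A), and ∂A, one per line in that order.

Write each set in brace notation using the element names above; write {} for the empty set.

int(A) = {}
cl(A)  = {4,2}
∂A     = {4,2}

opens ⊆ A: {}; union → int = {}
complement {5,3,6,1}; its interior {5,3,6,1}; cl(A) = X∖{5,3,6,1} = {4,2}
boundary = {4,2} ∖ {} = {4,2}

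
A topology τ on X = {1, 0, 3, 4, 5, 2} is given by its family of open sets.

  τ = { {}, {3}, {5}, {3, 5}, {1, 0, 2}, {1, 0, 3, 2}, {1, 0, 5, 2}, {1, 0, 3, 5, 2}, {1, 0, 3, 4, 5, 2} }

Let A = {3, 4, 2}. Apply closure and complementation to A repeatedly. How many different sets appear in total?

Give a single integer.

10

cl via duality: int({1, 0, 5}) = {5}, so X∖{5} = {1, 0, 3, 4, 2}
Write k for closure, c for complement:
  1. A     = {3, 4, 2}
  2. kA    = {1, 0, 3, 4, 2}
  3. cA    = {1, 0, 5}
  4. ckA   = {5}
  5. kcA   = {1, 0, 4, 5, 2}
  6. kckA  = {4, 5}
  7. ckcA  = {3}
  8. ckckA = {1, 0, 3, 2}
  9. kckcA = {3, 4}
  10. ckckcA = {1, 0, 5, 2}
applying k or c yields no new set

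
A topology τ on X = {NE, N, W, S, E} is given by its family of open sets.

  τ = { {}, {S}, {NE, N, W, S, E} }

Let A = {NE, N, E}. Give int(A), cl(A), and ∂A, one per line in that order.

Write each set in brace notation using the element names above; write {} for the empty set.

int(A) = {}
cl(A)  = {NE, N, W, E}
∂A     = {NE, N, W, E}

U open, U⊆A: {}. int(A) = ⋃ = {}
X∖A={W, S}, int(X∖A)={S}, hence cl(A)={NE, N, W, E}
∂A: remove int from cl → {NE, N, W, E}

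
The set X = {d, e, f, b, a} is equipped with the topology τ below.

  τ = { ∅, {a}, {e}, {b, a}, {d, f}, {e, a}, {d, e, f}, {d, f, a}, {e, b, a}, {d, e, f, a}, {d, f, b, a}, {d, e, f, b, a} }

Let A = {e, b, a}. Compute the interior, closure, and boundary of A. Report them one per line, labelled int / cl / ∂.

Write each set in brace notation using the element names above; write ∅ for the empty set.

U open, U⊆A: ∅, {e}, {a}, {b, a}, {e, a}, {e, b, a}. int(A) = ⋃ = {e, b, a}
X∖A={d, f}, int(X∖A)={d, f}, hence cl(A)={e, b, a}
∂A: remove int from cl → ∅

int(A) = {e, b, a}
cl(A)  = {e, b, a}
∂A     = ∅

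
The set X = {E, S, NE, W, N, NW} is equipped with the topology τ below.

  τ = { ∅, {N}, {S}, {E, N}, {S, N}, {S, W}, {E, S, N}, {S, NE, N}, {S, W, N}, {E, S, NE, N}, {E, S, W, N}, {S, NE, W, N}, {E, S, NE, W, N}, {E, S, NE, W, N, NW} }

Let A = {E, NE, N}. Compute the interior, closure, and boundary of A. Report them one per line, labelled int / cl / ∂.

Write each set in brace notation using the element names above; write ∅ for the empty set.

U open, U⊆A: ∅, {N}, {E, N}. int(A) = ⋃ = {E, N}
X∖A={S, W, NW}, int(X∖A)={S, W}, hence cl(A)={E, NE, N, NW}
∂A: remove int from cl → {NE, NW}

int(A) = {E, N}
cl(A)  = {E, NE, N, NW}
∂A     = {NE, NW}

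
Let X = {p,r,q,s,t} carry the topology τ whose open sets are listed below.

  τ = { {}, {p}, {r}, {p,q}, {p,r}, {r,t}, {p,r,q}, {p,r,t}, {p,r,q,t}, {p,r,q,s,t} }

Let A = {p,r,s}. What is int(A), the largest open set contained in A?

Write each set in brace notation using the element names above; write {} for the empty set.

{p,r}

opens ⊆ A: {}, {r}, {p}, {p,r}; union → int = {p,r}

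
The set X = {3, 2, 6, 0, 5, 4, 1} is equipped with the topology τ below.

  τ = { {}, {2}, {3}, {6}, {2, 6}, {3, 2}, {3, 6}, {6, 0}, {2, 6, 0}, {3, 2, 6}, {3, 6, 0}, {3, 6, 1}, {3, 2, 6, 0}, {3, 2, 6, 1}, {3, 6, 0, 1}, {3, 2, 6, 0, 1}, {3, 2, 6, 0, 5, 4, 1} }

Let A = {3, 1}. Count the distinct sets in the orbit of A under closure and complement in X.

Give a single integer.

closure: X∖int(X∖A) = X∖{2, 6, 0} = {3, 5, 4, 1}
Let k=closure and c=complement:
  1. A     = {3, 1}
  2. kA    = {3, 5, 4, 1}
  3. cA    = {2, 6, 0, 5, 4}
  4. ckA   = {2, 6, 0}
  5. kcA   = {2, 6, 0, 5, 4, 1}
  6. ckcA  = {3}
— saturated at 6

6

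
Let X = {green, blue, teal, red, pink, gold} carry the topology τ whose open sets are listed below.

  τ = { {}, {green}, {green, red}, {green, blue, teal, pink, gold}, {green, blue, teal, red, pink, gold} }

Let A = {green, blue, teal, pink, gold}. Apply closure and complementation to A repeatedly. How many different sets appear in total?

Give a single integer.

4

complement {red}; its interior {}; cl(A) = X∖{} = {green, blue, teal, red, pink, gold}
With k = closure, c = complement:
  1. A     = {green, blue, teal, pink, gold}
  2. kA    = {green, blue, teal, red, pink, gold}
  3. cA    = {red}
  4. ckA   = {}
k, c of each give nothing new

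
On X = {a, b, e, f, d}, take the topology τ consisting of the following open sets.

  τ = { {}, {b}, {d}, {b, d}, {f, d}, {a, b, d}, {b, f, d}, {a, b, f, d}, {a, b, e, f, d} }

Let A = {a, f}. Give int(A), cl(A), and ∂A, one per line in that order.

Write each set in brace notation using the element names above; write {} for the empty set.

int(A) = {}
cl(A)  = {a, e, f}
∂A     = {a, e, f}

U open, U⊆A: {}. int(A) = ⋃ = {}
X∖A={b, e, d}, int(X∖A)={b, d}, hence cl(A)={a, e, f}
∂A: remove int from cl → {a, e, f}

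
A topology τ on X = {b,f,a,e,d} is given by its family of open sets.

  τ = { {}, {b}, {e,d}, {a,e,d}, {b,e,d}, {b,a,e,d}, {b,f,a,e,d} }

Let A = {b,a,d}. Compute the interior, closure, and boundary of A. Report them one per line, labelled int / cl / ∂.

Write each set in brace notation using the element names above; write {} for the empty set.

U open, U⊆A: {}, {b}. int(A) = ⋃ = {b}
X∖A={f,e}, int(X∖A)={}, hence cl(A)={b,f,a,e,d}
∂A: remove int from cl → {f,a,e,d}

int(A) = {b}
cl(A)  = {b,f,a,e,d}
∂A     = {f,a,e,d}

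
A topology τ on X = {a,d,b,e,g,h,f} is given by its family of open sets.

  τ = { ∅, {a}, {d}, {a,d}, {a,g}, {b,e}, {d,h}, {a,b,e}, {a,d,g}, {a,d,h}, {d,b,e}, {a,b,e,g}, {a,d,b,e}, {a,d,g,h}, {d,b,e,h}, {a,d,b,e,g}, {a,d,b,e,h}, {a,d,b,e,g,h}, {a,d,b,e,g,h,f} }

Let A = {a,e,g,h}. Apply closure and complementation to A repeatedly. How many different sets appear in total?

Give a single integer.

closure: X∖int(X∖A) = X∖{d} = {a,b,e,g,h,f}
Let k=closure and c=complement:
  1. A     = {a,e,g,h}
  2. kA    = {a,b,e,g,h,f}
  3. cA    = {d,b,f}
  4. ckA   = {d}
  5. kcA   = {d,b,e,h,f}
  6. kckA  = {d,h,f}
  7. ckcA  = {a,g}
  8. ckckA = {a,b,e,g}
  9. kckcA = {a,g,f}
  10. kckckA = {a,b,e,g,f}
  11. ckckcA = {d,b,e,h}
  12. ckckckA = {d,h}
— saturated at 12

12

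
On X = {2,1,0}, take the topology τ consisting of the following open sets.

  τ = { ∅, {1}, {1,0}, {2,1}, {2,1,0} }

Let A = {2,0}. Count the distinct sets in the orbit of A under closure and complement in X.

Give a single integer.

4

X∖A={1}, int(X∖A)={1}, hence cl(A)={2,0}
Orbit (k=closure, c=complement):
  1. A     = {2,0}
  2. cA    = {1}
  3. kcA   = {2,1,0}
  4. ckcA  = ∅
(closed under both — stop)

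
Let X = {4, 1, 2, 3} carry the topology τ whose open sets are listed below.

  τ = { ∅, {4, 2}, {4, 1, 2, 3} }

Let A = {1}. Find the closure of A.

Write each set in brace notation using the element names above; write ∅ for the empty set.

X∖A={4, 2, 3}, int(X∖A)={4, 2}, hence cl(A)={1, 3}

{1, 3}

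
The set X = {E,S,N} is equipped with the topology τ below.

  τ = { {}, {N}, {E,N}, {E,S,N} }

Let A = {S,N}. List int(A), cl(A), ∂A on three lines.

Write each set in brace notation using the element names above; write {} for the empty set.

opens ⊆ A: {}, {N}; union → int = {N}
complement {E}; its interior {}; cl(A) = X∖{} = {E,S,N}
boundary = {E,S,N} ∖ {N} = {E,S}

int(A) = {N}
cl(A)  = {E,S,N}
∂A     = {E,S}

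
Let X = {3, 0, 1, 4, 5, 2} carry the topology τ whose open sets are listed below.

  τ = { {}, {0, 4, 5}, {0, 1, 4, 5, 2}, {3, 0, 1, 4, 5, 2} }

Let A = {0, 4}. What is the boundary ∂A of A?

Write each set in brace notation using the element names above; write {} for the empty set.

opens ⊆ A: {}; union → int = {}
complement {3, 1, 5, 2}; its interior {}; cl(A) = X∖{} = {3, 0, 1, 4, 5, 2}
boundary = {3, 0, 1, 4, 5, 2} ∖ {} = {3, 0, 1, 4, 5, 2}

{3, 0, 1, 4, 5, 2}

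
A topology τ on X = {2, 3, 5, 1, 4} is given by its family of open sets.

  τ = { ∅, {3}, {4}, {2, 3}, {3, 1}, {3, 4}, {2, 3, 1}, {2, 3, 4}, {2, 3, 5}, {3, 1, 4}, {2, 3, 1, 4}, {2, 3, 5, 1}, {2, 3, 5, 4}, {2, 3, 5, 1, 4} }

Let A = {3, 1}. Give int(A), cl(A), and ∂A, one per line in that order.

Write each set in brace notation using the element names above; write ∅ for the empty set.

interior: largest open inside A is {3, 1} (from ∅, {3}, {3, 1})
cl via duality: int({2, 5, 4}) = {4}, so X∖{4} = {2, 3, 5, 1}
cl∖int = {2, 5}

int(A) = {3, 1}
cl(A)  = {2, 3, 5, 1}
∂A     = {2, 5}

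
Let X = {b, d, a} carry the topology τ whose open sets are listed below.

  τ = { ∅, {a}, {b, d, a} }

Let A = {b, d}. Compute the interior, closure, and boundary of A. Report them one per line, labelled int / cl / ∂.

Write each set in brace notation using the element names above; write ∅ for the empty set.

U open, U⊆A: ∅. int(A) = ⋃ = ∅
X∖A={a}, int(X∖A)={a}, hence cl(A)={b, d}
∂A: remove int from cl → {b, d}

int(A) = ∅
cl(A)  = {b, d}
∂A     = {b, d}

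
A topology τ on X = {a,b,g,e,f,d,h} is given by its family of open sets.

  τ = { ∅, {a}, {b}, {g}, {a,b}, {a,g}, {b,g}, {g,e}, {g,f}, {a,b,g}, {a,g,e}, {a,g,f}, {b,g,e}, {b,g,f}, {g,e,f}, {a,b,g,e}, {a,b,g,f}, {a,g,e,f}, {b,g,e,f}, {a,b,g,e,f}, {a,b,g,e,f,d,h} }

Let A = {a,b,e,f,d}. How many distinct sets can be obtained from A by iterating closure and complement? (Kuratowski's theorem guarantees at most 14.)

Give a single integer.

closure: X∖int(X∖A) = X∖{g} = {a,b,e,f,d,h}
Let k=closure and c=complement:
  1. A     = {a,b,e,f,d}
  2. kA    = {a,b,e,f,d,h}
  3. cA    = {g,h}
  4. ckA   = {g}
  5. kcA   = {g,e,f,d,h}
  6. ckcA  = {a,b}
  7. kckcA = {a,b,d,h}
  8. ckckcA = {g,e,f}
— saturated at 8

8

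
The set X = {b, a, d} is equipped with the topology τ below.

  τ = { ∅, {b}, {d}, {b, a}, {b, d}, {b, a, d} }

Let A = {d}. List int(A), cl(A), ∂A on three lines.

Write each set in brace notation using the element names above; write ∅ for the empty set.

opens ⊆ A: ∅, {d}; union → int = {d}
complement {b, a}; its interior {b, a}; cl(A) = X∖{b, a} = {d}
boundary = {d} ∖ {d} = ∅

int(A) = {d}
cl(A)  = {d}
∂A     = ∅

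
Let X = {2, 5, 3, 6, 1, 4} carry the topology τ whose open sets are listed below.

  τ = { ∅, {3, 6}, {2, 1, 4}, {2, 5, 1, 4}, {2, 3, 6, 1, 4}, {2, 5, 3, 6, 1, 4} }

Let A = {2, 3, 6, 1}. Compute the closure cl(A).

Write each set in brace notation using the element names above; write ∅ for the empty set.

{2, 5, 3, 6, 1, 4}

complement {5, 4}; its interior ∅; cl(A) = X∖∅ = {2, 5, 3, 6, 1, 4}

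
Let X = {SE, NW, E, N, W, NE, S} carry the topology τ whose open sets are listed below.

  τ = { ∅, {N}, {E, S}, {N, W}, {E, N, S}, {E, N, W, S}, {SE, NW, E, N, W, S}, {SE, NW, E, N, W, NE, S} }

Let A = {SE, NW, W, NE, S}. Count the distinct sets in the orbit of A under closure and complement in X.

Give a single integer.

10

closure: X∖int(X∖A) = X∖{N} = {SE, NW, E, W, NE, S}
Let k=closure and c=complement:
  1. A     = {SE, NW, W, NE, S}
  2. kA    = {SE, NW, E, W, NE, S}
  3. cA    = {E, N}
  4. ckA   = {N}
  5. kcA   = {SE, NW, E, N, W, NE, S}
  6. kckA  = {SE, NW, N, W, NE}
  7. ckcA  = ∅
  8. ckckA = {E, S}
  9. kckckA = {SE, NW, E, NE, S}
  10. ckckckA = {N, W}
— saturated at 10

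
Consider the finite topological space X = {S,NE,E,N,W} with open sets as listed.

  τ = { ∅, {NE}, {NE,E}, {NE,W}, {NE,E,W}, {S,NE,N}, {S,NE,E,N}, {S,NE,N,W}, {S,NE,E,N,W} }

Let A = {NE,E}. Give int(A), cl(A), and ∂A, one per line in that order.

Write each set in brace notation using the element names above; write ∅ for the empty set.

interior: largest open inside A is {NE,E} (from ∅, {NE}, {NE,E})
cl via duality: int({S,N,W}) = ∅, so X∖∅ = {S,NE,E,N,W}
cl∖int = {S,N,W}

int(A) = {NE,E}
cl(A)  = {S,NE,E,N,W}
∂A     = {S,N,W}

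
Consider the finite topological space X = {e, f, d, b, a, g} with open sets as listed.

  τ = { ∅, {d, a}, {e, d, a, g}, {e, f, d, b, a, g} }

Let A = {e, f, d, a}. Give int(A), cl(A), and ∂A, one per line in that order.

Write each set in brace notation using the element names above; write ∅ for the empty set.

int(A) = {d, a}
cl(A)  = {e, f, d, b, a, g}
∂A     = {e, f, b, g}

U open, U⊆A: ∅, {d, a}. int(A) = ⋃ = {d, a}
X∖A={b, g}, int(X∖A)=∅, hence cl(A)={e, f, d, b, a, g}
∂A: remove int from cl → {e, f, b, g}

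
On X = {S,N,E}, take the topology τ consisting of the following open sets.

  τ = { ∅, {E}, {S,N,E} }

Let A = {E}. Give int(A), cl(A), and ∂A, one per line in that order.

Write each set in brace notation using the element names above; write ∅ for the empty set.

open subsets of A: ∅, {E}; so int(A) = {E}
closure: X∖int(X∖A) = X∖∅ = {S,N,E}
∂A = {S,N,E} minus {E} = {S,N}

int(A) = {E}
cl(A)  = {S,N,E}
∂A     = {S,N}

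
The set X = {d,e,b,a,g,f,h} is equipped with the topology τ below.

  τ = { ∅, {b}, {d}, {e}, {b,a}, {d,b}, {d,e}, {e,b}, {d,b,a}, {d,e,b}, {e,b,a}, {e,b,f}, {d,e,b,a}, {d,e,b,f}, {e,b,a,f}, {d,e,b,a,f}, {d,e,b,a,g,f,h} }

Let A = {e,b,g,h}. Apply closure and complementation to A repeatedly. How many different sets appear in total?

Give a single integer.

complement {d,a,f}; its interior {d}; cl(A) = X∖{d} = {e,b,a,g,f,h}
With k = closure, c = complement:
  1. A     = {e,b,g,h}
  2. kA    = {e,b,a,g,f,h}
  3. cA    = {d,a,f}
  4. ckA   = {d}
  5. kcA   = {d,a,g,f,h}
  6. kckA  = {d,g,h}
  7. ckcA  = {e,b}
  8. ckckA = {e,b,a,f}
k, c of each give nothing new

8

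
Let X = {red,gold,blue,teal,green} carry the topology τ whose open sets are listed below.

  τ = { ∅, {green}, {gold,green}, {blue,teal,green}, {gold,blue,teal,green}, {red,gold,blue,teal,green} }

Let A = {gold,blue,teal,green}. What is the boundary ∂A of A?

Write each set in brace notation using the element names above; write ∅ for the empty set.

U open, U⊆A: ∅, {green}, {gold,green}, {blue,teal,green}, {gold,blue,teal,green}. int(A) = ⋃ = {gold,blue,teal,green}
X∖A={red}, int(X∖A)=∅, hence cl(A)={red,gold,blue,teal,green}
∂A: remove int from cl → {red}

{red}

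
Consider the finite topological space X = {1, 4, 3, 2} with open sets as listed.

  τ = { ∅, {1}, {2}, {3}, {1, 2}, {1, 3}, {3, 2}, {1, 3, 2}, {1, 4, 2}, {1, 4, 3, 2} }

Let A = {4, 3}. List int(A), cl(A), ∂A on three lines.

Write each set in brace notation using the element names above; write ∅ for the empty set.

U open, U⊆A: ∅, {3}. int(A) = ⋃ = {3}
X∖A={1, 2}, int(X∖A)={1, 2}, hence cl(A)={4, 3}
∂A: remove int from cl → {4}

int(A) = {3}
cl(A)  = {4, 3}
∂A     = {4}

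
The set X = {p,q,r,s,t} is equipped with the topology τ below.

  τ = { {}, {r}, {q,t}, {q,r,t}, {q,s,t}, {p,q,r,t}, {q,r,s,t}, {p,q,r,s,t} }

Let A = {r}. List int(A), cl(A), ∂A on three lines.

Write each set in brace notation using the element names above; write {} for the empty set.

int(A) = {r}
cl(A)  = {p,r}
∂A     = {p}

interior: largest open inside A is {r} (from {}, {r})
cl via duality: int({p,q,s,t}) = {q,s,t}, so X∖{q,s,t} = {p,r}
cl∖int = {p}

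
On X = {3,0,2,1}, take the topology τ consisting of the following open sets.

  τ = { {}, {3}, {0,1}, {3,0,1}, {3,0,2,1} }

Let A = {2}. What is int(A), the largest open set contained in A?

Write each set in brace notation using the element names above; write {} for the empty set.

{}

U open, U⊆A: {}. int(A) = ⋃ = {}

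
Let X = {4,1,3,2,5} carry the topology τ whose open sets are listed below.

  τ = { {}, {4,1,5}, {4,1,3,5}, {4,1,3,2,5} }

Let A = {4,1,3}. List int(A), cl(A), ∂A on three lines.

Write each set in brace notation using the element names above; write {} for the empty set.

int(A) = {}
cl(A)  = {4,1,3,2,5}
∂A     = {4,1,3,2,5}

opens ⊆ A: {}; union → int = {}
complement {2,5}; its interior {}; cl(A) = X∖{} = {4,1,3,2,5}
boundary = {4,1,3,2,5} ∖ {} = {4,1,3,2,5}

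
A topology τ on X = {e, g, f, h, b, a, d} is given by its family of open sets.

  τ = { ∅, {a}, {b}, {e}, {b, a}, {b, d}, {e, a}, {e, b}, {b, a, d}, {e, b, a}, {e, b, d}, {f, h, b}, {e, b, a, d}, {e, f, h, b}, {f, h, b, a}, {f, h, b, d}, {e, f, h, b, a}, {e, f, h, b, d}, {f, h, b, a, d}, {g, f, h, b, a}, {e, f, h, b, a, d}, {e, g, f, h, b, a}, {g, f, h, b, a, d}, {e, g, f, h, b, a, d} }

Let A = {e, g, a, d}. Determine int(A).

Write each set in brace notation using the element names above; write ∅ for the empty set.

{e, a}

opens ⊆ A: ∅, {a}, {e}, {e, a}; union → int = {e, a}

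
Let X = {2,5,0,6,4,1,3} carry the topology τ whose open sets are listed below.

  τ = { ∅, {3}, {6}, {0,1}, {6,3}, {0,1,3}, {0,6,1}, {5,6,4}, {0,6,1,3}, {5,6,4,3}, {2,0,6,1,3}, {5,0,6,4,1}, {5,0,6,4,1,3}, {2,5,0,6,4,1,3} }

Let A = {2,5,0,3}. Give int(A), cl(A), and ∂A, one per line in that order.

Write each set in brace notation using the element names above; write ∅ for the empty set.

open subsets of A: ∅, {3}; so int(A) = {3}
closure: X∖int(X∖A) = X∖{6} = {2,5,0,4,1,3}
∂A = {2,5,0,4,1,3} minus {3} = {2,5,0,4,1}

int(A) = {3}
cl(A)  = {2,5,0,4,1,3}
∂A     = {2,5,0,4,1}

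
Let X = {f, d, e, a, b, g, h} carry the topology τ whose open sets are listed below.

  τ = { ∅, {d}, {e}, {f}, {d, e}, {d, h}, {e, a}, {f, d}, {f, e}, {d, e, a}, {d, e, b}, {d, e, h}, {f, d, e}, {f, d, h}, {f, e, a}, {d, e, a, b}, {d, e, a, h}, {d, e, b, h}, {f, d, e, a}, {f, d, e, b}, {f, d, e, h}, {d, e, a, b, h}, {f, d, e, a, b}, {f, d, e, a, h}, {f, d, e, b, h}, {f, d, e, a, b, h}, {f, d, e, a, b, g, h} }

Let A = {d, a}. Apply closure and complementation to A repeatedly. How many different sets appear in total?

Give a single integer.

complement {f, e, b, g, h}; its interior {f, e}; cl(A) = X∖{f, e} = {d, a, b, g, h}
With k = closure, c = complement:
  1. A     = {d, a}
  2. kA    = {d, a, b, g, h}
  3. cA    = {f, e, b, g, h}
  4. ckA   = {f, e}
  5. kcA   = {f, e, a, b, g, h}
  6. kckA  = {f, e, a, b, g}
  7. ckcA  = {d}
  8. ckckA = {d, h}
  9. kckcA = {d, b, g, h}
  10. ckckcA = {f, e, a}
k, c of each give nothing new

10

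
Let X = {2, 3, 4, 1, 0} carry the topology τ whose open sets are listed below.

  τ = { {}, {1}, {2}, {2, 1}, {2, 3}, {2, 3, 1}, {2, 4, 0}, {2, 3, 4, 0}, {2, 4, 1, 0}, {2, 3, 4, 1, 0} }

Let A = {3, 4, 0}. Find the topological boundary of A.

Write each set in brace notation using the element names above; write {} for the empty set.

opens ⊆ A: {}; union → int = {}
complement {2, 1}; its interior {2, 1}; cl(A) = X∖{2, 1} = {3, 4, 0}
boundary = {3, 4, 0} ∖ {} = {3, 4, 0}

{3, 4, 0}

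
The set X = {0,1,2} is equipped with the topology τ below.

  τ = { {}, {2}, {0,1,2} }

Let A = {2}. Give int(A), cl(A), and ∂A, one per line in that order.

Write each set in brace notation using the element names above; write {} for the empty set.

int(A) = {2}
cl(A)  = {0,1,2}
∂A     = {0,1}

open subsets of A: {}, {2}; so int(A) = {2}
closure: X∖int(X∖A) = X∖{} = {0,1,2}
∂A = {0,1,2} minus {2} = {0,1}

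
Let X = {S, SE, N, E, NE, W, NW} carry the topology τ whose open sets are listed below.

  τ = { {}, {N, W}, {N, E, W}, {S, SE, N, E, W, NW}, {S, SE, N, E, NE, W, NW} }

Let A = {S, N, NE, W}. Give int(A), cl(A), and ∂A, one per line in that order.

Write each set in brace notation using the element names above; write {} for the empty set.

int(A) = {N, W}
cl(A)  = {S, SE, N, E, NE, W, NW}
∂A     = {S, SE, E, NE, NW}

open subsets of A: {}, {N, W}; so int(A) = {N, W}
closure: X∖int(X∖A) = X∖{} = {S, SE, N, E, NE, W, NW}
∂A = {S, SE, N, E, NE, W, NW} minus {N, W} = {S, SE, E, NE, NW}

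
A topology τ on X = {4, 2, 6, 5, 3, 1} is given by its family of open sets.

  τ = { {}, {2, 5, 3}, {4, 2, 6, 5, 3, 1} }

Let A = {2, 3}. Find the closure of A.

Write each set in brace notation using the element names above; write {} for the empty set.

{4, 2, 6, 5, 3, 1}

closure: X∖int(X∖A) = X∖{} = {4, 2, 6, 5, 3, 1}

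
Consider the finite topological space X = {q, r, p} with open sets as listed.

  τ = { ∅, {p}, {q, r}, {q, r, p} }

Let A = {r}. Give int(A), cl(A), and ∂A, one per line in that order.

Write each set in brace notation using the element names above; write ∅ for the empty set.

int(A) = ∅
cl(A)  = {q, r}
∂A     = {q, r}

open subsets of A: ∅; so int(A) = ∅
closure: X∖int(X∖A) = X∖{p} = {q, r}
∂A = {q, r} minus ∅ = {q, r}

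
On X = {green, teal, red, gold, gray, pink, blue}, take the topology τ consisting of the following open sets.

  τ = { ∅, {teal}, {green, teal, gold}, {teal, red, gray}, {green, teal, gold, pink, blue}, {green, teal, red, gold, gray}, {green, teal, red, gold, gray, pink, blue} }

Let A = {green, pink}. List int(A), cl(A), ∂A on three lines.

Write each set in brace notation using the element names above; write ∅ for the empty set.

int(A) = ∅
cl(A)  = {green, gold, pink, blue}
∂A     = {green, gold, pink, blue}

interior: largest open inside A is ∅ (from ∅)
cl via duality: int({teal, red, gold, gray, blue}) = {teal, red, gray}, so X∖{teal, red, gray} = {green, gold, pink, blue}
cl∖int = {green, gold, pink, blue}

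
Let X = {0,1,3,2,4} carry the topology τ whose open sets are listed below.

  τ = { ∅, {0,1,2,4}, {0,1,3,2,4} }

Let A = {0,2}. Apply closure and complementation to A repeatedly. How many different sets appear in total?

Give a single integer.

4

closure: X∖int(X∖A) = X∖∅ = {0,1,3,2,4}
Let k=closure and c=complement:
  1. A     = {0,2}
  2. kA    = {0,1,3,2,4}
  3. cA    = {1,3,4}
  4. ckA   = ∅
— saturated at 4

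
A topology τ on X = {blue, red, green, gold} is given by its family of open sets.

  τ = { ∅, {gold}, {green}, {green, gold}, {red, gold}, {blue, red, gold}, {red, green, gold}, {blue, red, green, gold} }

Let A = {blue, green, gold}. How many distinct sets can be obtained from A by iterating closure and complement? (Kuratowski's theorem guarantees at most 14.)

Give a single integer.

closure: X∖int(X∖A) = X∖∅ = {blue, red, green, gold}
Let k=closure and c=complement:
  1. A     = {blue, green, gold}
  2. kA    = {blue, red, green, gold}
  3. cA    = {red}
  4. ckA   = ∅
  5. kcA   = {blue, red}
  6. ckcA  = {green, gold}
— saturated at 6

6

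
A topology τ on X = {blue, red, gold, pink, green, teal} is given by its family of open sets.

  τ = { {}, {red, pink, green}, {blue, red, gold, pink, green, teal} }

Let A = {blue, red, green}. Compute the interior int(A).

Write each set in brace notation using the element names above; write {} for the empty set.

{}

interior: largest open inside A is {} (from {})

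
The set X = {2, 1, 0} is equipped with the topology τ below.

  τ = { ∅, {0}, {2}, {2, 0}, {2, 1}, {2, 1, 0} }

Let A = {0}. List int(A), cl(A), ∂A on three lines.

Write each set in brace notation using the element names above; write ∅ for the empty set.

opens ⊆ A: ∅, {0}; union → int = {0}
complement {2, 1}; its interior {2, 1}; cl(A) = X∖{2, 1} = {0}
boundary = {0} ∖ {0} = ∅

int(A) = {0}
cl(A)  = {0}
∂A     = ∅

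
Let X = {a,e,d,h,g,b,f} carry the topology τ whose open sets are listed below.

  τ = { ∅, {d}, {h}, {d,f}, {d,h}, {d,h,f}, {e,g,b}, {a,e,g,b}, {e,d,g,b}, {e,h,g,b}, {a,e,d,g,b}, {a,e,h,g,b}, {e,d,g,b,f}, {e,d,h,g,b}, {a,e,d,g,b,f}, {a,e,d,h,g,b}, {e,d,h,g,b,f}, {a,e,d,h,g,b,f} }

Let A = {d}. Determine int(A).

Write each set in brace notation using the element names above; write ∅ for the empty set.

opens ⊆ A: ∅, {d}; union → int = {d}

{d}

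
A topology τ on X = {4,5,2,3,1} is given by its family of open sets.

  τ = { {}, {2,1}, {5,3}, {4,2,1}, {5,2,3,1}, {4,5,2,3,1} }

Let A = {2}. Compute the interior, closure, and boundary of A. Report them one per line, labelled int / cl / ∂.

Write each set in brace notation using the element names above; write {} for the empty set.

interior: largest open inside A is {} (from {})
cl via duality: int({4,5,3,1}) = {5,3}, so X∖{5,3} = {4,2,1}
cl∖int = {4,2,1}

int(A) = {}
cl(A)  = {4,2,1}
∂A     = {4,2,1}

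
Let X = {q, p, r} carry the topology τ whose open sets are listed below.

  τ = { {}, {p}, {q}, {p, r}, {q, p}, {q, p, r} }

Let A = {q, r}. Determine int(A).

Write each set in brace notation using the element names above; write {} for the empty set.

U open, U⊆A: {}, {q}. int(A) = ⋃ = {q}

{q}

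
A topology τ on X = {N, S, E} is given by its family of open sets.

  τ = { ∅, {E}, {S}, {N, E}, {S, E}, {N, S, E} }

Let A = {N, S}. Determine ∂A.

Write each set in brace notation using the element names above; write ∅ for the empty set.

{N}

open subsets of A: ∅, {S}; so int(A) = {S}
closure: X∖int(X∖A) = X∖{E} = {N, S}
∂A = {N, S} minus {S} = {N}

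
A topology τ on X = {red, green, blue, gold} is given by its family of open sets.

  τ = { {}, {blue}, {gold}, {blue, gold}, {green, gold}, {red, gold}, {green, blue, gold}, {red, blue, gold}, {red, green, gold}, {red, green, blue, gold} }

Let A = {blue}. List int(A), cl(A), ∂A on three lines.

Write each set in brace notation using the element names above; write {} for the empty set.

int(A) = {blue}
cl(A)  = {blue}
∂A     = {}

interior: largest open inside A is {blue} (from {}, {blue})
cl via duality: int({red, green, gold}) = {red, green, gold}, so X∖{red, green, gold} = {blue}
cl∖int = {}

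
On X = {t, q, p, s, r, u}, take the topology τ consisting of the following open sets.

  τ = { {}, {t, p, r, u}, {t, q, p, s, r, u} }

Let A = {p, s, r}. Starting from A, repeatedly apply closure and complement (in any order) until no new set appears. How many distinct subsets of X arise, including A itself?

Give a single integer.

4

complement {t, q, u}; its interior {}; cl(A) = X∖{} = {t, q, p, s, r, u}
With k = closure, c = complement:
  1. A     = {p, s, r}
  2. kA    = {t, q, p, s, r, u}
  3. cA    = {t, q, u}
  4. ckA   = {}
k, c of each give nothing new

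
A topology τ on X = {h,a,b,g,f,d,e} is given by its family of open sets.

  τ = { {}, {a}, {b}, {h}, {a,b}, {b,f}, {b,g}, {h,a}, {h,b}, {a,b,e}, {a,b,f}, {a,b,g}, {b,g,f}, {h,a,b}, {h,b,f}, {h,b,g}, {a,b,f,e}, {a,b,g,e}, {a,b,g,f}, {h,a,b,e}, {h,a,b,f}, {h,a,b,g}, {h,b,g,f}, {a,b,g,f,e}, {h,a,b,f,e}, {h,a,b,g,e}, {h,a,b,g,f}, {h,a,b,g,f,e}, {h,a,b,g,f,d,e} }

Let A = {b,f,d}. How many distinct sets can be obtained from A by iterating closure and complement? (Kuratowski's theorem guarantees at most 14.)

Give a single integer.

complement {h,a,g,e}; its interior {h,a}; cl(A) = X∖{h,a} = {b,g,f,d,e}
With k = closure, c = complement:
  1. A     = {b,f,d}
  2. kA    = {b,g,f,d,e}
  3. cA    = {h,a,g,e}
  4. ckA   = {h,a}
  5. kcA   = {h,a,g,d,e}
  6. kckA  = {h,a,d,e}
  7. ckcA  = {b,f}
  8. ckckA = {b,g,f}
k, c of each give nothing new

8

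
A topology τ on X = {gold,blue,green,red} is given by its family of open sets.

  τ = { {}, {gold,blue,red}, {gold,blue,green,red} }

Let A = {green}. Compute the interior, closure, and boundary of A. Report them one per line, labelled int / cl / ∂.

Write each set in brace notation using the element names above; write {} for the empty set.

int(A) = {}
cl(A)  = {green}
∂A     = {green}

open subsets of A: {}; so int(A) = {}
closure: X∖int(X∖A) = X∖{gold,blue,red} = {green}
∂A = {green} minus {} = {green}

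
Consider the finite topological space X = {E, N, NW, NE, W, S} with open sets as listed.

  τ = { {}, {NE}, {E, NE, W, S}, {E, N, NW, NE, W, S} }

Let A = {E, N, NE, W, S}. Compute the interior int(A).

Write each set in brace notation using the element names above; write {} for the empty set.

{E, NE, W, S}

U open, U⊆A: {}, {NE}, {E, NE, W, S}. int(A) = ⋃ = {E, NE, W, S}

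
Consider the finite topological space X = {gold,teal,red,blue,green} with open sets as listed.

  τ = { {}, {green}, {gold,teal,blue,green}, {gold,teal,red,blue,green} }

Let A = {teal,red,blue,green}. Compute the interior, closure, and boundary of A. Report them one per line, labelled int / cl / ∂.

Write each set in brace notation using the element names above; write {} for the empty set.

opens ⊆ A: {}, {green}; union → int = {green}
complement {gold}; its interior {}; cl(A) = X∖{} = {gold,teal,red,blue,green}
boundary = {gold,teal,red,blue,green} ∖ {green} = {gold,teal,red,blue}

int(A) = {green}
cl(A)  = {gold,teal,red,blue,green}
∂A     = {gold,teal,red,blue}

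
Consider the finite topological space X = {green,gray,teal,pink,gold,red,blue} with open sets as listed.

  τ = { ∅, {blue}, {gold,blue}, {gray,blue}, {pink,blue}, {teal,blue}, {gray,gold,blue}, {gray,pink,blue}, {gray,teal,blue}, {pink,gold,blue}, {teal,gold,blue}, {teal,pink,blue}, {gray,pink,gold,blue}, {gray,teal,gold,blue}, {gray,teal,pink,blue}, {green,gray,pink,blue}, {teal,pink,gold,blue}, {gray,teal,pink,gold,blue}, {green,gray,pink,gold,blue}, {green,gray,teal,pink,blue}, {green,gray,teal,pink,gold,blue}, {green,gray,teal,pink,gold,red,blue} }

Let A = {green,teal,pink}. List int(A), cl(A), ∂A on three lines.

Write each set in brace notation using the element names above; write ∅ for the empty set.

open subsets of A: ∅; so int(A) = ∅
closure: X∖int(X∖A) = X∖{gray,gold,blue} = {green,teal,pink,red}
∂A = {green,teal,pink,red} minus ∅ = {green,teal,pink,red}

int(A) = ∅
cl(A)  = {green,teal,pink,red}
∂A     = {green,teal,pink,red}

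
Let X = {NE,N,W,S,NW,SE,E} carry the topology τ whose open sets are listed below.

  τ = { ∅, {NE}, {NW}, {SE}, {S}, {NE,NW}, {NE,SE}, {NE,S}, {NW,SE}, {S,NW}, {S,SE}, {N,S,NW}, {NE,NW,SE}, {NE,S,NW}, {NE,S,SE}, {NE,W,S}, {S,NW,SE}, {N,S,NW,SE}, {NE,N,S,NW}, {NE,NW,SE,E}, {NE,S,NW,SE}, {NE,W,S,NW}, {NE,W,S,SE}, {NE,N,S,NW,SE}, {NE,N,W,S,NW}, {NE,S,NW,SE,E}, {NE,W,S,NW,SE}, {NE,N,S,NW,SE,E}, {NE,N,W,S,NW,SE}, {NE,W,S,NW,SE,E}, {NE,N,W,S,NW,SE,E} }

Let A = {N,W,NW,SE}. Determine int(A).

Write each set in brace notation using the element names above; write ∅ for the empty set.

interior: largest open inside A is {NW,SE} (from ∅, {NW}, {SE}, {NW,SE})

{NW,SE}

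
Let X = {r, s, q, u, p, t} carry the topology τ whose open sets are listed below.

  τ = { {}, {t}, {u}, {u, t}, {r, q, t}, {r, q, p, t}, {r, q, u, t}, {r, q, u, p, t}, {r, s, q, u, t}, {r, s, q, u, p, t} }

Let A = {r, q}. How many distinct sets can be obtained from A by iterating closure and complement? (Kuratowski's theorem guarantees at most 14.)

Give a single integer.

cl via duality: int({s, u, p, t}) = {u, t}, so X∖{u, t} = {r, s, q, p}
Write k for closure, c for complement:
  1. A     = {r, q}
  2. kA    = {r, s, q, p}
  3. cA    = {s, u, p, t}
  4. ckA   = {u, t}
  5. kcA   = {r, s, q, u, p, t}
  6. ckcA  = {}
applying k or c yields no new set

6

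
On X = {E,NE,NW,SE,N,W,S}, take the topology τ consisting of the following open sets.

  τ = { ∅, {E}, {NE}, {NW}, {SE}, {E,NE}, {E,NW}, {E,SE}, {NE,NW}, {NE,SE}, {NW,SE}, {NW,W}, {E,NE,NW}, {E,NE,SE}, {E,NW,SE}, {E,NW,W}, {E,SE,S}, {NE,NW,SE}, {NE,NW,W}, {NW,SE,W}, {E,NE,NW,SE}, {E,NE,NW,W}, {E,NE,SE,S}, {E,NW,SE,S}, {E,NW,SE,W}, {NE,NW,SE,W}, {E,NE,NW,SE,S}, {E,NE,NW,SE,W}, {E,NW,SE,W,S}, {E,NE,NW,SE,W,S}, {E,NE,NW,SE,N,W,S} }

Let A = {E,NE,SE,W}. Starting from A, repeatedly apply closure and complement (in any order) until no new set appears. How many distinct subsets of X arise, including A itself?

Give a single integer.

closure: X∖int(X∖A) = X∖{NW} = {E,NE,SE,N,W,S}
Let k=closure and c=complement:
  1. A     = {E,NE,SE,W}
  2. kA    = {E,NE,SE,N,W,S}
  3. cA    = {NW,N,S}
  4. ckA   = {NW}
  5. kcA   = {NW,N,W,S}
  6. kckA  = {NW,N,W}
  7. ckcA  = {E,NE,SE}
  8. ckckA = {E,NE,SE,S}
  9. kckcA = {E,NE,SE,N,S}
  10. ckckcA = {NW,W}
— saturated at 10

10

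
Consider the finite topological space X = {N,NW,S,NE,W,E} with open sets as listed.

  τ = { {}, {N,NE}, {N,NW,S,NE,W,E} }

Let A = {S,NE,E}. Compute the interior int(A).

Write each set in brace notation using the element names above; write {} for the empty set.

interior: largest open inside A is {} (from {})

{}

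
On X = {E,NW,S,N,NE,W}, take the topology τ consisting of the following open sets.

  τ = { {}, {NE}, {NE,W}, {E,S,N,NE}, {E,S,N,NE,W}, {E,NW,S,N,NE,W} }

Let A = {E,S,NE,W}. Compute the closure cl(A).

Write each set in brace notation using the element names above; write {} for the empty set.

X∖A={NW,N}, int(X∖A)={}, hence cl(A)={E,NW,S,N,NE,W}

{E,NW,S,N,NE,W}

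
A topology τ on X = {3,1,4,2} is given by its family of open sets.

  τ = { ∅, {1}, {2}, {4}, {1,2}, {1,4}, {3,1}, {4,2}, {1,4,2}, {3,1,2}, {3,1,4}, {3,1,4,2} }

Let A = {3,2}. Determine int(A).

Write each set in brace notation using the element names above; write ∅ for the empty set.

opens ⊆ A: ∅, {2}; union → int = {2}

{2}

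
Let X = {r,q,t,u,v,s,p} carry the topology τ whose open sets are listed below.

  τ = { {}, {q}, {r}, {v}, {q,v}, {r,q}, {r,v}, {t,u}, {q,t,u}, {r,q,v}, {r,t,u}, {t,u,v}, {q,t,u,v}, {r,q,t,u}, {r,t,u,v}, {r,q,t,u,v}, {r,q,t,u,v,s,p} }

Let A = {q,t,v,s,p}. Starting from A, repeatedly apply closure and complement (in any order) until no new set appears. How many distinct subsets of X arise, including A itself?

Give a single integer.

10

closure: X∖int(X∖A) = X∖{r} = {q,t,u,v,s,p}
Let k=closure and c=complement:
  1. A     = {q,t,v,s,p}
  2. kA    = {q,t,u,v,s,p}
  3. cA    = {r,u}
  4. ckA   = {r}
  5. kcA   = {r,t,u,s,p}
  6. kckA  = {r,s,p}
  7. ckcA  = {q,v}
  8. ckckA = {q,t,u,v}
  9. kckcA = {q,v,s,p}
  10. ckckcA = {r,t,u}
— saturated at 10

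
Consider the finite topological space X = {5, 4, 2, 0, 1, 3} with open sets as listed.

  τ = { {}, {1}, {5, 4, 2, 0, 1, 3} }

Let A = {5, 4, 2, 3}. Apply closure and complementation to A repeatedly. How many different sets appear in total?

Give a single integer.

6

complement {0, 1}; its interior {1}; cl(A) = X∖{1} = {5, 4, 2, 0, 3}
With k = closure, c = complement:
  1. A     = {5, 4, 2, 3}
  2. kA    = {5, 4, 2, 0, 3}
  3. cA    = {0, 1}
  4. ckA   = {1}
  5. kcA   = {5, 4, 2, 0, 1, 3}
  6. ckcA  = {}
k, c of each give nothing new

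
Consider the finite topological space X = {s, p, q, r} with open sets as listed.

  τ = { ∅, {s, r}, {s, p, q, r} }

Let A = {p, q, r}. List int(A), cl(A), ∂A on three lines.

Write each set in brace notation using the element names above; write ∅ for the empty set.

opens ⊆ A: ∅; union → int = ∅
complement {s}; its interior ∅; cl(A) = X∖∅ = {s, p, q, r}
boundary = {s, p, q, r} ∖ ∅ = {s, p, q, r}

int(A) = ∅
cl(A)  = {s, p, q, r}
∂A     = {s, p, q, r}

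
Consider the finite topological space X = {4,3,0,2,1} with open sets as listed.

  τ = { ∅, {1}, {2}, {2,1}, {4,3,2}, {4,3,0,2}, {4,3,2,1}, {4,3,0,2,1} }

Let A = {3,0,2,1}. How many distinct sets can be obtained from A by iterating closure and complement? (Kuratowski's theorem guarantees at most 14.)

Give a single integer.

cl via duality: int({4}) = ∅, so X∖∅ = {4,3,0,2,1}
Write k for closure, c for complement:
  1. A     = {3,0,2,1}
  2. kA    = {4,3,0,2,1}
  3. cA    = {4}
  4. ckA   = ∅
  5. kcA   = {4,3,0}
  6. ckcA  = {2,1}
applying k or c yields no new set

6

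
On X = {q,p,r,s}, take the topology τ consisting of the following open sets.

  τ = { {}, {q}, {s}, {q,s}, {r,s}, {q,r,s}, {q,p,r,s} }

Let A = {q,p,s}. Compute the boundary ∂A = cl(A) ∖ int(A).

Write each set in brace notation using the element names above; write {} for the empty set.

{p,r}

interior: largest open inside A is {q,s} (from {}, {q}, {s}, {q,s})
cl via duality: int({r}) = {}, so X∖{} = {q,p,r,s}
cl∖int = {p,r}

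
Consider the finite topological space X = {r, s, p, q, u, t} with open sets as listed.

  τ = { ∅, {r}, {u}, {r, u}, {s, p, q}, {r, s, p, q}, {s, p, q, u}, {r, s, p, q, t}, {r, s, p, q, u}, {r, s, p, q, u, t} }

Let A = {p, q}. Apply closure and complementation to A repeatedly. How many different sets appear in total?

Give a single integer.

8

cl via duality: int({r, s, u, t}) = {r, u}, so X∖{r, u} = {s, p, q, t}
Write k for closure, c for complement:
  1. A     = {p, q}
  2. kA    = {s, p, q, t}
  3. cA    = {r, s, u, t}
  4. ckA   = {r, u}
  5. kcA   = {r, s, p, q, u, t}
  6. kckA  = {r, u, t}
  7. ckcA  = ∅
  8. ckckA = {s, p, q}
applying k or c yields no new set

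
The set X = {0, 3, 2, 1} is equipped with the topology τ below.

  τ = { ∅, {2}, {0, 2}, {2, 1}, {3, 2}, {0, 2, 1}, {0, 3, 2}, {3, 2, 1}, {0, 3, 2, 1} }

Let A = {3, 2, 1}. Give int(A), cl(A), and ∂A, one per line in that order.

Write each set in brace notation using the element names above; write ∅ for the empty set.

int(A) = {3, 2, 1}
cl(A)  = {0, 3, 2, 1}
∂A     = {0}

open subsets of A: ∅, {2}, {2, 1}, {3, 2}, {3, 2, 1}; so int(A) = {3, 2, 1}
closure: X∖int(X∖A) = X∖∅ = {0, 3, 2, 1}
∂A = {0, 3, 2, 1} minus {3, 2, 1} = {0}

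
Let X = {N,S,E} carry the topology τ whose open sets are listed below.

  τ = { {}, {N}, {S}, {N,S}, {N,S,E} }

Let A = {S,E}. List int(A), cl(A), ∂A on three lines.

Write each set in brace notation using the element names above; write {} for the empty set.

open subsets of A: {}, {S}; so int(A) = {S}
closure: X∖int(X∖A) = X∖{N} = {S,E}
∂A = {S,E} minus {S} = {E}

int(A) = {S}
cl(A)  = {S,E}
∂A     = {E}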